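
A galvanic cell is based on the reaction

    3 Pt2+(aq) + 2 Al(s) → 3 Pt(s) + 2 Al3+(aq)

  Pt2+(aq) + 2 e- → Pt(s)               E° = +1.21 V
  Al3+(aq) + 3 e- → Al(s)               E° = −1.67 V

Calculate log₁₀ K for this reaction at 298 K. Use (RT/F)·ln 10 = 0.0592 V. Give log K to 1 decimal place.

The Pt²⁺/Pt couple is reduced (cathode); E°cell = +1.21 − (−1.67) = +2.88 V with n = 6.
At equilibrium E = 0, so log K = nE°cell / 0.0592 = (6)(+2.88) / 0.0592 = 291.9.

log K = 291.9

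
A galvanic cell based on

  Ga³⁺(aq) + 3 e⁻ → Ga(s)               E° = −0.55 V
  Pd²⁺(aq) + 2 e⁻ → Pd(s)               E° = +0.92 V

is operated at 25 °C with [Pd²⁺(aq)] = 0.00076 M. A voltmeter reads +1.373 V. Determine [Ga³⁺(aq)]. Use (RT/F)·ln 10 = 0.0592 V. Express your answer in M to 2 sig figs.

With Pd²⁺/Pd at the cathode and Ga³⁺/Ga at the anode, E°cell = +0.92 − (−0.55) = +1.47 V (n = 6).
From the Nernst equation, log Q = n(E° − E)/0.0592 = 6·(+1.47 − (+1.373))/0.0592 = 9.831.
The balanced reaction is 3 Pd²⁺(aq) + 2 Ga(s) → 3 Pd(s) + 2 Ga³⁺(aq), so Q = [Ga³⁺(aq)]^2 / [Pd²⁺(aq)]^3.
Solving for the unknown gives log [Ga³⁺(aq)] = 0.237, so [Ga³⁺(aq)] ≈ 1.7 M.

1.7 M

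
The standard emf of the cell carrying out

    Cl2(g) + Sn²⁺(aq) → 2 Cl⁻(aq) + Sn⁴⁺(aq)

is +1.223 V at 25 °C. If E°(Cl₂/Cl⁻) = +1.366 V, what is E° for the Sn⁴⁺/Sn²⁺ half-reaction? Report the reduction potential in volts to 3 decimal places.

+0.143 V

In the reaction as written the Cl₂/Cl⁻ couple is reduced (cathode) and Sn⁴⁺/Sn²⁺ is oxidized (anode), so E°cell = E°(Cl₂/Cl⁻) − E°(Sn⁴⁺/Sn²⁺).
E°(Sn⁴⁺/Sn²⁺) = E°(cathode) − E°cell = +1.366 − (+1.223) = +0.143 V.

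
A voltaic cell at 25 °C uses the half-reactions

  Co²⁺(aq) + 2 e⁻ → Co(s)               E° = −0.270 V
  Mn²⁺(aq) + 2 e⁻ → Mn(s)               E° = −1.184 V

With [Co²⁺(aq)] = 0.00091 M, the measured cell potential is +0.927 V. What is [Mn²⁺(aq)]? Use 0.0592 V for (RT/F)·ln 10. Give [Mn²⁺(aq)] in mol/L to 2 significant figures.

0.00033 M

With Co²⁺/Co at the cathode and Mn²⁺/Mn at the anode, E°cell = −0.270 − (−1.184) = +0.914 V (n = 2).
From the Nernst equation, log Q = n(E° − E)/0.0592 = 2·(+0.914 − (+0.927))/0.0592 = −0.439.
The balanced reaction is Co²⁺(aq) + Mn(s) → Co(s) + Mn²⁺(aq), so Q = [Mn²⁺(aq)] / [Co²⁺(aq)].
Isolating [Mn²⁺(aq)] in Q = 10^{−0.439} yields log [Mn²⁺(aq)] = −3.480, i.e. 0.00033 M.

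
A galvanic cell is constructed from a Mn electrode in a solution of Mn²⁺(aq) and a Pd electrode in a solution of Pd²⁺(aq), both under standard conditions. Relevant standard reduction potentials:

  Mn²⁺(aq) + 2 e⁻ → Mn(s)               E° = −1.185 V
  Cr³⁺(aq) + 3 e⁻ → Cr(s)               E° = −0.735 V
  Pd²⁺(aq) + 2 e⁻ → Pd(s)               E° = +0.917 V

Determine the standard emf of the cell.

+2.102 V

The Pd²⁺/Pd couple has the higher E°, so Pd ion is reduced (cathode) and Mn is oxidized (anode).
E°cell = E°(cathode) − E°(anode) = +0.917 − (−1.185) = +2.102 V.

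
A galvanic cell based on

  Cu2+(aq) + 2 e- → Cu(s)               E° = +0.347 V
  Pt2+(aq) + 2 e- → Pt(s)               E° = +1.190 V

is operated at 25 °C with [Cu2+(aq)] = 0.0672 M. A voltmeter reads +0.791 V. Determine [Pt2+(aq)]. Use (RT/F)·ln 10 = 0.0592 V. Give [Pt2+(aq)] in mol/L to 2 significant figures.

0.0012 M

With Pt²⁺/Pt at the cathode and Cu²⁺/Cu at the anode, E°cell = +1.190 − (+0.347) = +0.843 V (n = 2).
Rearranging E = E° − (0.0592/n)·log Q gives log Q = 2(+0.843 − (+0.791))/0.0592 = 1.757.
The balanced reaction is Pt2+(aq) + Cu(s) → Pt(s) + Cu2+(aq), so Q = [Cu2+(aq)] / [Pt2+(aq)].
Substituting the known concentrations and solving, log [Pt2+(aq)] = −2.930 and [Pt2+(aq)] = 0.0012 M.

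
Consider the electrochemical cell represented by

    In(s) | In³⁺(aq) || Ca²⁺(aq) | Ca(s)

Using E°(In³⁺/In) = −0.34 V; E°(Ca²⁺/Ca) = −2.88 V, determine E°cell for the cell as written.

By convention the left-hand electrode in cell notation is the anode (oxidation) and the right-hand electrode is the cathode (reduction).
E°cell = E°(right) − E°(left) = −2.88 − (−0.34) = −2.54 V.
The negative sign shows that, as written, the cell would require an external voltage to drive the reaction.

−2.54 V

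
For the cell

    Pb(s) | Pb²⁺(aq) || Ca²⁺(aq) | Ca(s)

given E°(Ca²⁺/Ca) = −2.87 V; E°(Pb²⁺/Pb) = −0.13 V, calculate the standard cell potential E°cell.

By convention the left-hand electrode in cell notation is the anode (oxidation) and the right-hand electrode is the cathode (reduction).
E°cell = E°(right) − E°(left) = −2.87 − (−0.13) = −2.74 V.
The negative sign shows that, as written, the cell would require an external voltage to drive the reaction.

−2.74 V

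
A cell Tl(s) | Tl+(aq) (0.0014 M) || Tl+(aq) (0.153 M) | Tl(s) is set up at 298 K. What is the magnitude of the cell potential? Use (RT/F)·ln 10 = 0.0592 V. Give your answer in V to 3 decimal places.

0.121 V

For a concentration cell E°cell = 0, since both electrodes use the same couple.
The compartment with the higher Tl+(aq) concentration (0.153 M) acts as the cathode; ions are reduced there and produced at the dilute (0.0014 M) anode.
With n = 1, Ecell = −(0.0592/1)·log([dilute]/[conc]) = −(0.0592/1)·log(0.0014/0.153) = +0.121 V.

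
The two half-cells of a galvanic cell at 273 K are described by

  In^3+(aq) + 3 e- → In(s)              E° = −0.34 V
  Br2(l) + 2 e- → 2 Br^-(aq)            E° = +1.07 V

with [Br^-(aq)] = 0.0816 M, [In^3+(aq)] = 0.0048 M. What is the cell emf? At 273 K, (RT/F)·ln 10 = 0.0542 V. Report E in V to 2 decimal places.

The Br₂/Br⁻ couple has the more positive E°, so it is the cathode; In³⁺/In is the anode.
E°cell = +1.07 − (−0.34) = +1.41 V, with n = 6 electrons transferred.
For the overall reaction 3 Br2(l) + 2 In(s) → 6 Br^-(aq) + 2 In^3+(aq), Q = [Br^-(aq)]^6·[In^3+(aq)]^2 = 6.8×10^−12, giving log Q = −11.167.
E = E° − (0.0542/n)·log Q = +1.41 − (0.0542/6)(−11.167) = +1.51 V.

+1.51 V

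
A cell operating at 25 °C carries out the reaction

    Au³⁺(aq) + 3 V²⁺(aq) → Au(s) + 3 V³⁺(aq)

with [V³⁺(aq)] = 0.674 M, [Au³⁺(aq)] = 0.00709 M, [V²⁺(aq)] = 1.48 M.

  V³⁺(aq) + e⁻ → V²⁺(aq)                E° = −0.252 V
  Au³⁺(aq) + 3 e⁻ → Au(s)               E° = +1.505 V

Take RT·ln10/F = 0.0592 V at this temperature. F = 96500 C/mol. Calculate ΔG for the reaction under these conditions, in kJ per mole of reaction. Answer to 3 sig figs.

−502 kJ/mol

With Au³⁺/Au reduced at the cathode, E°cell = +1.505 − (−0.252) = +1.757 V and n = 3.
Q = [V³⁺(aq)]^3 / ([Au³⁺(aq)]·[V²⁺(aq)]^3) = 13.3, so log Q = 1.125 and E = +1.757 − (0.0592/3)(1.125) = +1.7348 V.
Finally ΔG = −nFE = −(3)(96500 C/mol)(+1.7348 V) = −502 kJ/mol.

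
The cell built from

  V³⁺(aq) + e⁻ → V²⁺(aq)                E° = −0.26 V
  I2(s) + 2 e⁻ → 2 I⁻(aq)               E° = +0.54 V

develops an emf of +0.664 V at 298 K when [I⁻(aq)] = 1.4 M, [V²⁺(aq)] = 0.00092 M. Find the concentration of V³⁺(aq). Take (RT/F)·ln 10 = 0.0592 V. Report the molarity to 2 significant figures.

0.13 M

With I₂/I⁻ at the cathode and V³⁺/V²⁺ at the anode, E°cell = +0.54 − (−0.26) = +0.80 V (n = 2).
Rearranging E = E° − (0.0592/n)·log Q gives log Q = 2(+0.80 − (+0.664))/0.0592 = 4.595.
For I2(s) + 2 V²⁺(aq) → 2 I⁻(aq) + 2 V³⁺(aq), the reaction quotient is Q = ([I⁻(aq)]^2·[V³⁺(aq)]^2) / [V²⁺(aq)]^2.
Substituting the known concentrations and solving, log [V³⁺(aq)] = −0.885 and [V³⁺(aq)] = 0.13 M.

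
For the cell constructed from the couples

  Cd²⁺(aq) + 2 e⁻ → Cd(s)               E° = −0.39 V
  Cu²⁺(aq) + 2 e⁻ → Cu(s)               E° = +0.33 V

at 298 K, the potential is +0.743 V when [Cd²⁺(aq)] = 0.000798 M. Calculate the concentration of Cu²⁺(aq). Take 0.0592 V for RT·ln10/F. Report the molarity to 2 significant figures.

0.0048 M

Cu²⁺/Cu is the cathode (higher E°); E°cell = +0.33 − (−0.39) = +0.72 V with n = 2.
From the Nernst equation, log Q = n(E° − E)/0.0592 = 2·(+0.72 − (+0.743))/0.0592 = −0.777.
The balanced reaction is Cu²⁺(aq) + Cd(s) → Cu(s) + Cd²⁺(aq), so Q = [Cd²⁺(aq)] / [Cu²⁺(aq)].
Isolating [Cu²⁺(aq)] in Q = 10^{−0.777} yields log [Cu²⁺(aq)] = −2.321, i.e. 0.0048 M.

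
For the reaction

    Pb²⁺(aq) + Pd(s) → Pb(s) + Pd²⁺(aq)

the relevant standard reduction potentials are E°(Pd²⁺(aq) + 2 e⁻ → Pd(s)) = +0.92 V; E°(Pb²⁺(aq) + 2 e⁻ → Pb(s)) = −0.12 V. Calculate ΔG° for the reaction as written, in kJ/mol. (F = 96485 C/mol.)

+201 kJ/mol

In the reaction as written Pb²⁺(aq) is reduced, so the Pb²⁺/Pb couple is the cathode and Pd²⁺/Pd is the anode.
E°cell = −0.12 − (+0.92) = −1.04 V; balancing electrons gives n = 2.
ΔG° = −nFE°cell = −(2)(96485)(−1.04) J/mol = +201 kJ/mol.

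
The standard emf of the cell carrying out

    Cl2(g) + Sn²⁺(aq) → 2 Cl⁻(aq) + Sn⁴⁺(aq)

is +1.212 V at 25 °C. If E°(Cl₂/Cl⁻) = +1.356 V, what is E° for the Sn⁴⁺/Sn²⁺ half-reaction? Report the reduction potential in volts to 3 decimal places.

In the reaction as written the Cl₂/Cl⁻ couple is reduced (cathode) and Sn⁴⁺/Sn²⁺ is oxidized (anode), so E°cell = E°(Cl₂/Cl⁻) − E°(Sn⁴⁺/Sn²⁺).
E°(Sn⁴⁺/Sn²⁺) = E°(cathode) − E°cell = +1.356 − (+1.212) = +0.144 V.

+0.144 V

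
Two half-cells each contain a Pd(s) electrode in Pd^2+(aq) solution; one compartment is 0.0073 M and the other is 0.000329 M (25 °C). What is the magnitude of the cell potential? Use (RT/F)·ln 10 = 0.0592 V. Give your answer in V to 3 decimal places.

For a concentration cell E°cell = 0, since both electrodes use the same couple.
The compartment with the higher Pd^2+(aq) concentration (0.0073 M) acts as the cathode; ions are reduced there and produced at the dilute (0.000329 M) anode.
With n = 2, Ecell = −(0.0592/2)·log([dilute]/[conc]) = −(0.0592/2)·log(0.000329/0.0073) = +0.040 V.

0.040 V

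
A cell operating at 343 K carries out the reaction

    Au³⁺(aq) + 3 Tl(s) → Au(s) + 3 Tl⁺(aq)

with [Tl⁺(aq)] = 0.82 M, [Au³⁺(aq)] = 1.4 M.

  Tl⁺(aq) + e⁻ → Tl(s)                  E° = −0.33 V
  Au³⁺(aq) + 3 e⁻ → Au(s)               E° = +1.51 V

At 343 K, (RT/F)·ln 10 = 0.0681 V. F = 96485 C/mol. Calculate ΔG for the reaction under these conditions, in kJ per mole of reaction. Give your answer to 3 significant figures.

−535 kJ/mol

The standard cell potential is +1.51 − (−0.33) = +1.84 V, with n = 3 electrons in the balanced equation.
The reaction quotient is [Tl⁺(aq)]^3 / [Au³⁺(aq)] = 0.394; by Nernst, E = +1.84 − (0.0681/3)(−0.405) = +1.8492 V.
Finally ΔG = −nFE = −(3)(96485 C/mol)(+1.8492 V) = −535 kJ/mol.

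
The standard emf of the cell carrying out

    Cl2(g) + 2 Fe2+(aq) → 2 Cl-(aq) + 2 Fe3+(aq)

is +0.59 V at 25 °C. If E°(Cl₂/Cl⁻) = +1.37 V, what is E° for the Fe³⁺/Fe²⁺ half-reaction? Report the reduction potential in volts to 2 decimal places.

In the reaction as written the Cl₂/Cl⁻ couple is reduced (cathode) and Fe³⁺/Fe²⁺ is oxidized (anode), so E°cell = E°(Cl₂/Cl⁻) − E°(Fe³⁺/Fe²⁺).
E°(Fe³⁺/Fe²⁺) = E°(cathode) − E°cell = +1.37 − (+0.59) = +0.78 V.

+0.78 V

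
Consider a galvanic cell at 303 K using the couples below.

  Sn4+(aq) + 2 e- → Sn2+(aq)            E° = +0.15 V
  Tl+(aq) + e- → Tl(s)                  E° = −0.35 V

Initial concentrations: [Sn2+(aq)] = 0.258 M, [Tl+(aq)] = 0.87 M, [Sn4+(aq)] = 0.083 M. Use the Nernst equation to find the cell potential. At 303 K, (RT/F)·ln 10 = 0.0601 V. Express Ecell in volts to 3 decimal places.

+0.489 V

The Sn⁴⁺/Sn²⁺ couple has the more positive E°, so it is the cathode; Tl⁺/Tl is the anode.
E°cell = E°cat − E°an = +0.15 − (−0.35) = +0.50 V; n = 2.
The balanced reaction is Sn4+(aq) + 2 Tl(s) → Sn2+(aq) + 2 Tl+(aq), so Q = ([Sn2+(aq)]·[Tl+(aq)]^2) / [Sn4+(aq)] = 2.35 and log Q = 0.372.
By the Nernst equation, E = +0.50 − (0.0601/2)·(0.372) = +0.489 V.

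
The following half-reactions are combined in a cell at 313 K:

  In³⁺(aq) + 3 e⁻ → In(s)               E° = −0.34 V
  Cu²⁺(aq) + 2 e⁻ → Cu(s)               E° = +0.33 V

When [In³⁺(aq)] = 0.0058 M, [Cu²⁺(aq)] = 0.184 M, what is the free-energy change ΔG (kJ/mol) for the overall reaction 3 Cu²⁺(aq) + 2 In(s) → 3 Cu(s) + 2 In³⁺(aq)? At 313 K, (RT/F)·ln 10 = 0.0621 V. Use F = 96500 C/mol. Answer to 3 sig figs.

−402 kJ/mol

With Cu²⁺/Cu reduced at the cathode, E°cell = +0.33 − (−0.34) = +0.67 V and n = 6.
Q = [In³⁺(aq)]^2 / [Cu²⁺(aq)]^3 = 0.0054, so log Q = −2.268 and E = +0.67 − (0.0621/6)(−2.268) = +0.6935 V.
Then ΔG = −nFE = −6 × 96500 × +0.6935 J/mol = −402 kJ/mol.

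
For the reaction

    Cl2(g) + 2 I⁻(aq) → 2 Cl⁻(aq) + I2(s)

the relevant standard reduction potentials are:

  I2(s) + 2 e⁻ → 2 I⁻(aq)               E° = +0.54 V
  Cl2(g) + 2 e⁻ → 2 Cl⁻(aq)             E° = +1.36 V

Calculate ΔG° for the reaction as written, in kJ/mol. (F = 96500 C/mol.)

−158 kJ/mol

In the reaction as written Cl2(g) is reduced, so the Cl₂/Cl⁻ couple is the cathode and I₂/I⁻ is the anode.
E°cell = +1.36 − (+0.54) = +0.82 V; balancing electrons gives n = 2.
ΔG° = −nFE°cell = −(2)(96500)(+0.82) J/mol = −158 kJ/mol.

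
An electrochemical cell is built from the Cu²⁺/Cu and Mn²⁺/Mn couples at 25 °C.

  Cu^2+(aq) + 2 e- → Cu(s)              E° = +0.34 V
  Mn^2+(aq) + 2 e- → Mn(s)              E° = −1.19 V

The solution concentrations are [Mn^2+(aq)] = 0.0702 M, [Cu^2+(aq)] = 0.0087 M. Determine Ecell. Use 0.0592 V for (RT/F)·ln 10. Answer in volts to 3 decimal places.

+1.503 V

Since E°(Cu²⁺/Cu) > E°(Mn²⁺/Mn), Cu²⁺/Cu serves as the cathode.
E°cell = +0.34 − (−1.19) = +1.53 V, with n = 2 electrons transferred.
For the overall reaction Cu^2+(aq) + Mn(s) → Cu(s) + Mn^2+(aq), Q = [Mn^2+(aq)] / [Cu^2+(aq)] = 8.07, giving log Q = 0.907.
Applying E = E° − (RT ln10/nF)·log Q gives +1.53 − (0.0592/2)(0.907) = +1.503 V.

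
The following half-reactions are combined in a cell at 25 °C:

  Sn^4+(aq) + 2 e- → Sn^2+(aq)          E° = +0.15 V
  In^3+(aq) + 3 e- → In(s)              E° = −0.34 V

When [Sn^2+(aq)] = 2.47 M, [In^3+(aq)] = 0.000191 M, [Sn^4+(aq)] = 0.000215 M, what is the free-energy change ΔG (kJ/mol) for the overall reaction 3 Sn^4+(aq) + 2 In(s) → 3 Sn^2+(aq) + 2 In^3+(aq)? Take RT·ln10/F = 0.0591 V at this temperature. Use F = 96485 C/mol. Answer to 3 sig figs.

With Sn⁴⁺/Sn²⁺ reduced at the cathode, E°cell = +0.15 − (−0.34) = +0.49 V and n = 6.
The reaction quotient is ([Sn^2+(aq)]^3·[In^3+(aq)]^2) / [Sn^4+(aq)]^3 = 5.53×10^4; by Nernst, E = +0.49 − (0.0591/6)(4.743) = +0.4433 V.
ΔG = −nFE = −(6)(96485)(+0.4433) J/mol = −257 kJ/mol.

−257 kJ/mol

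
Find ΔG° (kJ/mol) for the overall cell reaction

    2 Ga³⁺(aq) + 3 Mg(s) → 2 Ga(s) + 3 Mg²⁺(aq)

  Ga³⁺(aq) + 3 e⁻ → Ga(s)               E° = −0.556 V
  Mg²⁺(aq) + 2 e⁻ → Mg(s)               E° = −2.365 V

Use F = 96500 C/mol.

−1047 kJ/mol

In the reaction as written Ga³⁺(aq) is reduced, so the Ga³⁺/Ga couple is the cathode and Mg²⁺/Mg is the anode.
E°cell = −0.556 − (−2.365) = +1.809 V; balancing electrons gives n = 6.
ΔG° = −nFE°cell = −(6)(96500)(+1.809) J/mol = −1047 kJ/mol.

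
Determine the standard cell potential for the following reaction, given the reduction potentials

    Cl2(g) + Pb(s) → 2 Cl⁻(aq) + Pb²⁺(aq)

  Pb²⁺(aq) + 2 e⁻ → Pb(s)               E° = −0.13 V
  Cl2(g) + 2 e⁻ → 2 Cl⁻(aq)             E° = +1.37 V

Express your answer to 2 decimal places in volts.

Cl2(g) gains electrons, so the Cl₂/Cl⁻ couple is the cathode; the Pb²⁺/Pb couple is the anode.
E°cell = E°(cathode) − E°(anode) = +1.37 − (−0.13) = +1.50 V.

+1.50 V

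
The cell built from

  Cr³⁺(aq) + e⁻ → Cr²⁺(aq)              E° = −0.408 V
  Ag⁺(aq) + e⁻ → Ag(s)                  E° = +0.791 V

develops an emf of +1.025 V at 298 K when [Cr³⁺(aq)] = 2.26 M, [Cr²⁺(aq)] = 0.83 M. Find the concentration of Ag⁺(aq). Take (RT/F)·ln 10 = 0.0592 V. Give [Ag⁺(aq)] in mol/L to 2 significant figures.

With Ag⁺/Ag at the cathode and Cr³⁺/Cr²⁺ at the anode, E°cell = +0.791 − (−0.408) = +1.199 V (n = 1).
Since E = E° − (0.0592/n)·log Q, log Q = n(E° − E)/0.0592 = 2.939.
Balancing electrons gives Ag⁺(aq) + Cr²⁺(aq) → Ag(s) + Cr³⁺(aq); thus Q = [Cr³⁺(aq)] / ([Ag⁺(aq)]·[Cr²⁺(aq)]).
Solving for the unknown gives log [Ag⁺(aq)] = −2.504, so [Ag⁺(aq)] ≈ 0.0031 M.

0.0031 M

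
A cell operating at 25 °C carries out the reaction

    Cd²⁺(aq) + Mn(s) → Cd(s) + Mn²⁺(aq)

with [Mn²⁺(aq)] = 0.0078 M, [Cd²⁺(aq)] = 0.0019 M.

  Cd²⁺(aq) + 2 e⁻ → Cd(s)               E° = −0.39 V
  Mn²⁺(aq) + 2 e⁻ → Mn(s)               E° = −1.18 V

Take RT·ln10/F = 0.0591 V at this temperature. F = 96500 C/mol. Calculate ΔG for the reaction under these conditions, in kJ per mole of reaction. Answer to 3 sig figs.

The standard cell potential is −0.39 − (−1.18) = +0.79 V, with n = 2 electrons in the balanced equation.
Q = [Mn²⁺(aq)] / [Cd²⁺(aq)] = 4.11, so log Q = 0.613 and E = +0.79 − (0.0591/2)(0.613) = +0.7719 V.
Finally ΔG = −nFE = −(2)(96500 C/mol)(+0.7719 V) = −149 kJ/mol.

−149 kJ/mol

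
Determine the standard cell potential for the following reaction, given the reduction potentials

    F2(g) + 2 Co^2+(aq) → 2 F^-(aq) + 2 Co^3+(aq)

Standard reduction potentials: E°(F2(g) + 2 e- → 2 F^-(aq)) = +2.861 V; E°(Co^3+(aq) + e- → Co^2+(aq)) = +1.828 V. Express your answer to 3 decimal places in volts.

F2(g) gains electrons, so the F₂/F⁻ couple is the cathode; the Co³⁺/Co²⁺ couple is the anode.
E°cell = E°(cathode) − E°(anode) = +2.861 − (+1.828) = +1.033 V.
The positive value indicates the reaction is spontaneous as written.

+1.033 V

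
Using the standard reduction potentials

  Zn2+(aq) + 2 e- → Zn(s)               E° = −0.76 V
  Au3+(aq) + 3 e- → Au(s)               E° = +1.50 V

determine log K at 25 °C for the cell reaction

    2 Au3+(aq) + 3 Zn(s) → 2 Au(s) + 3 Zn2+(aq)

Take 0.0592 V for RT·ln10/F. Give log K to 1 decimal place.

The Au³⁺/Au couple is reduced (cathode); E°cell = +1.50 − (−0.76) = +2.26 V with n = 6.
At equilibrium E = 0, so log K = nE°cell / 0.0592 = (6)(+2.26) / 0.0592 = 229.1.

log K = 229.1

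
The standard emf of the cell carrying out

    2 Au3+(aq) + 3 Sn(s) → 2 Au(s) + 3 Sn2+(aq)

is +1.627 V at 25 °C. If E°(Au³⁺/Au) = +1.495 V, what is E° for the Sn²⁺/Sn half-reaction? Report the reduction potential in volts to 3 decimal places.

−0.132 V

In the reaction as written the Au³⁺/Au couple is reduced (cathode) and Sn²⁺/Sn is oxidized (anode), so E°cell = E°(Au³⁺/Au) − E°(Sn²⁺/Sn).
E°(Sn²⁺/Sn) = E°(cathode) − E°cell = +1.495 − (+1.627) = −0.132 V.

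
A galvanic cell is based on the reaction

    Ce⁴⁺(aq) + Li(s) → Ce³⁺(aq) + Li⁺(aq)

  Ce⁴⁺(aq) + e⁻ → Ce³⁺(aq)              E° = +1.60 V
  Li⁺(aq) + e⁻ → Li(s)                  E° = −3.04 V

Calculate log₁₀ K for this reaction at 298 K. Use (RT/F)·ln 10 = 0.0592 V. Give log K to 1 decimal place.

The Ce⁴⁺/Ce³⁺ couple is reduced (cathode); E°cell = +1.60 − (−3.04) = +4.64 V with n = 1.
At equilibrium E = 0, so log K = nE°cell / 0.0592 = (1)(+4.64) / 0.0592 = 78.4.

log K = 78.4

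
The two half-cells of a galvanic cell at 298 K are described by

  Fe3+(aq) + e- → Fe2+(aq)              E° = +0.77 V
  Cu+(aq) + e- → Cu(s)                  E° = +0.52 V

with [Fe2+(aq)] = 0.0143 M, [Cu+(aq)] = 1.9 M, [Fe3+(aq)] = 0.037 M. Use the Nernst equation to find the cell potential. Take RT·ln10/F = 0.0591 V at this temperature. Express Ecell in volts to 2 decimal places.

Since E°(Fe³⁺/Fe²⁺) > E°(Cu⁺/Cu), Fe³⁺/Fe²⁺ serves as the cathode.
E°cell = E°cat − E°an = +0.77 − (+0.52) = +0.25 V; n = 1.
For the overall reaction Fe3+(aq) + Cu(s) → Fe2+(aq) + Cu+(aq), Q = ([Fe2+(aq)]·[Cu+(aq)]) / [Fe3+(aq)] = 0.734, giving log Q = −0.134.
E = E° − (0.0591/n)·log Q = +0.25 − (0.0591/1)(−0.134) = +0.26 V.

+0.26 V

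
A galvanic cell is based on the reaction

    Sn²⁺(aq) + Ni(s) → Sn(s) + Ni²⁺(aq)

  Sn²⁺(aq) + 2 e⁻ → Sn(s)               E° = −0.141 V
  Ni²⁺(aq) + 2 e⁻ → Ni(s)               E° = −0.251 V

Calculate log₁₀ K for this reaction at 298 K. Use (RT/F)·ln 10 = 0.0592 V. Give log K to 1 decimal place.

log K = 3.7

The Sn²⁺/Sn couple is reduced (cathode); E°cell = −0.141 − (−0.251) = +0.110 V with n = 2.
At equilibrium E = 0, so log K = nE°cell / 0.0592 = (2)(+0.110) / 0.0592 = 3.7.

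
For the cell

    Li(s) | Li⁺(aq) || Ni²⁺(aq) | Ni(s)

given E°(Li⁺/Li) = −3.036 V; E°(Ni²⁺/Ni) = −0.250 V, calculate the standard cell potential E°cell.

+2.786 V

By convention the left-hand electrode in cell notation is the anode (oxidation) and the right-hand electrode is the cathode (reduction).
E°cell = E°(right) − E°(left) = −0.250 − (−3.036) = +2.786 V.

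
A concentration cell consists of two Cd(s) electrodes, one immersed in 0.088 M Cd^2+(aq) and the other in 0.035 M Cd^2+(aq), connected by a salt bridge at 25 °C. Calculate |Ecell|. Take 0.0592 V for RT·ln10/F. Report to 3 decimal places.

0.012 V

For a concentration cell E°cell = 0, since both electrodes use the same couple.
The compartment with the higher Cd^2+(aq) concentration (0.088 M) acts as the cathode; ions are reduced there and produced at the dilute (0.035 M) anode.
With n = 2, Ecell = −(0.0592/2)·log([dilute]/[conc]) = −(0.0592/2)·log(0.035/0.088) = +0.012 V.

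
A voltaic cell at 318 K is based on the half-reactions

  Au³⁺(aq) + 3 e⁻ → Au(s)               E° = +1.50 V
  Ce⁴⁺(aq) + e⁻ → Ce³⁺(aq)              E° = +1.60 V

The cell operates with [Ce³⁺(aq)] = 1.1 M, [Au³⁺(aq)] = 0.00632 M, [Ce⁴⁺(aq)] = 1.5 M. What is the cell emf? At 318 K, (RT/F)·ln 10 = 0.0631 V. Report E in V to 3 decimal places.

+0.155 V

Ce⁴⁺/Ce³⁺ is reduced (cathode, E° = +1.60 V) and Au³⁺/Au is oxidized (anode).
E°cell = E°cat − E°an = +1.60 − (+1.50) = +0.10 V; n = 3.
For the overall reaction 3 Ce⁴⁺(aq) + Au(s) → 3 Ce³⁺(aq) + Au³⁺(aq), Q = ([Ce³⁺(aq)]^3·[Au³⁺(aq)]) / [Ce⁴⁺(aq)]^3 = 0.00249, giving log Q = −2.603.
By the Nernst equation, E = +0.10 − (0.0631/3)·(−2.603) = +0.155 V.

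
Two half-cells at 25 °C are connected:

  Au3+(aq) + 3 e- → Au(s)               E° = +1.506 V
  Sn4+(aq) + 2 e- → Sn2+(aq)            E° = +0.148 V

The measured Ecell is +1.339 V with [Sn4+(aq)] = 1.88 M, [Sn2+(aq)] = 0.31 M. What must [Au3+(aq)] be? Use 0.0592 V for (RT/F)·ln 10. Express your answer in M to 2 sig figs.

Au³⁺/Au is the cathode (higher E°); E°cell = +1.506 − (+0.148) = +1.358 V with n = 6.
Since E = E° − (0.0592/n)·log Q, log Q = n(E° − E)/0.0592 = 1.926.
Balancing electrons gives 2 Au3+(aq) + 3 Sn2+(aq) → 2 Au(s) + 3 Sn4+(aq); thus Q = [Sn4+(aq)]^3 / ([Au3+(aq)]^2·[Sn2+(aq)]^3).
Isolating [Au3+(aq)] in Q = 10^{1.926} yields log [Au3+(aq)] = 0.211, i.e. 1.6 M.

1.6 M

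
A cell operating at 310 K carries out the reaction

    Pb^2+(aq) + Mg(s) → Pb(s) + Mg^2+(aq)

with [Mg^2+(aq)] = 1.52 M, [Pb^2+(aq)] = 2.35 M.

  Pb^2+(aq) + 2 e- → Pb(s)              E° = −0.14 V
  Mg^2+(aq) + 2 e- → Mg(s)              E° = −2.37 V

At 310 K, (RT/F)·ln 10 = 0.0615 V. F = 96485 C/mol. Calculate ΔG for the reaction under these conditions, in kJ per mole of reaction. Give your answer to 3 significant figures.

−431 kJ/mol

E°cell = −0.14 − (−2.37) = +2.23 V; the balanced reaction transfers n = 2 electrons.
Here Q = [Mg^2+(aq)] / [Pb^2+(aq)] = 0.647 (log Q = −0.189), giving E = +2.23 − (0.0615/2)·(−0.189) = +2.2358 V.
Finally ΔG = −nFE = −(2)(96485 C/mol)(+2.2358 V) = −431 kJ/mol.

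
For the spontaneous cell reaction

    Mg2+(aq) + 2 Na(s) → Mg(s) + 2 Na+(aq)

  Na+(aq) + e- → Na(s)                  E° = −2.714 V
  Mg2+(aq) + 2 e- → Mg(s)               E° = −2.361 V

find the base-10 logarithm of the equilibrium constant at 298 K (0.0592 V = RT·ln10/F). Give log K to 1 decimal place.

log K = 11.9

The Mg²⁺/Mg couple is reduced (cathode); E°cell = −2.361 − (−2.714) = +0.353 V with n = 2.
At equilibrium E = 0, so log K = nE°cell / 0.0592 = (2)(+0.353) / 0.0592 = 11.9.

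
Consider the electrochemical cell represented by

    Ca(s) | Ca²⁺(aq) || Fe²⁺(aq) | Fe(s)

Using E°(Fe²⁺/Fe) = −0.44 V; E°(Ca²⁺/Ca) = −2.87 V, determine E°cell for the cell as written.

By convention the left-hand electrode in cell notation is the anode (oxidation) and the right-hand electrode is the cathode (reduction).
E°cell = E°(right) − E°(left) = −0.44 − (−2.87) = +2.43 V.

+2.43 V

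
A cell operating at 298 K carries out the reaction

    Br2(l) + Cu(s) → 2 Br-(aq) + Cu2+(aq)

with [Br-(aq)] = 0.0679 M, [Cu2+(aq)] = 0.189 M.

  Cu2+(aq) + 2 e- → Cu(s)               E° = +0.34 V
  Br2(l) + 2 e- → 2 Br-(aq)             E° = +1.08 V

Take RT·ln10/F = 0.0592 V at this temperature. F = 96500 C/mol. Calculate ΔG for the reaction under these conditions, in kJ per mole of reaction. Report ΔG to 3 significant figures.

E°cell = +1.08 − (+0.34) = +0.74 V; the balanced reaction transfers n = 2 electrons.
Here Q = [Br-(aq)]^2·[Cu2+(aq)] = 0.000871 (log Q = −3.060), giving E = +0.74 − (0.0592/2)·(−3.060) = +0.8306 V.
Then ΔG = −nFE = −2 × 96500 × +0.8306 J/mol = −160 kJ/mol.

−160 kJ/mol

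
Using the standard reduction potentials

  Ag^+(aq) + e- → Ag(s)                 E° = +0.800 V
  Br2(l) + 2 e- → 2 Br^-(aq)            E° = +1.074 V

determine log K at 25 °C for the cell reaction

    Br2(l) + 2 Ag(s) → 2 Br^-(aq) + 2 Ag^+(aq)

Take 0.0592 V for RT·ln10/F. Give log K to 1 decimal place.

log K = 9.3

The Br₂/Br⁻ couple is reduced (cathode); E°cell = +1.074 − (+0.800) = +0.274 V with n = 2.
At equilibrium E = 0, so log K = nE°cell / 0.0592 = (2)(+0.274) / 0.0592 = 9.3.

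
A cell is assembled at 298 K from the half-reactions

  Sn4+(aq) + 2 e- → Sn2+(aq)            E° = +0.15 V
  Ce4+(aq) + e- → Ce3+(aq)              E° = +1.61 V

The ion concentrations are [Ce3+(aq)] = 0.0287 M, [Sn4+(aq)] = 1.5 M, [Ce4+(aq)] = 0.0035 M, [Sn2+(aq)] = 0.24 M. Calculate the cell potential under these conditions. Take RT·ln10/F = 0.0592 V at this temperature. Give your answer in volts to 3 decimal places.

Ce⁴⁺/Ce³⁺ is reduced (cathode, E° = +1.61 V) and Sn⁴⁺/Sn²⁺ is oxidized (anode).
E°cell = E°cat − E°an = +1.61 − (+0.15) = +1.46 V; n = 2.
The balanced reaction is 2 Ce4+(aq) + Sn2+(aq) → 2 Ce3+(aq) + Sn4+(aq), so Q = ([Ce3+(aq)]^2·[Sn4+(aq)]) / ([Ce4+(aq)]^2·[Sn2+(aq)]) = 420 and log Q = 2.624.
Applying E = E° − (RT ln10/nF)·log Q gives +1.46 − (0.0592/2)(2.624) = +1.382 V.

+1.382 V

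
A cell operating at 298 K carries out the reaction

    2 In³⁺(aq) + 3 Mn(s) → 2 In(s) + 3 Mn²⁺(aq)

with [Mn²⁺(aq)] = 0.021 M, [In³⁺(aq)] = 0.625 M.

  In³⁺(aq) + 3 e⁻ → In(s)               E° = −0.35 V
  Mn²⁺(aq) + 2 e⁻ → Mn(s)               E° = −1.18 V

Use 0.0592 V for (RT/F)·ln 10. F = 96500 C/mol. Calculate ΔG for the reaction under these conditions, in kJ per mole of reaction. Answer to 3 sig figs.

−507 kJ/mol

The standard cell potential is −0.35 − (−1.18) = +0.83 V, with n = 6 electrons in the balanced equation.
The reaction quotient is [Mn²⁺(aq)]^3 / [In³⁺(aq)]^2 = 2.37×10^−5; by Nernst, E = +0.83 − (0.0592/6)(−4.625) = +0.8756 V.
Finally ΔG = −nFE = −(6)(96500 C/mol)(+0.8756 V) = −507 kJ/mol.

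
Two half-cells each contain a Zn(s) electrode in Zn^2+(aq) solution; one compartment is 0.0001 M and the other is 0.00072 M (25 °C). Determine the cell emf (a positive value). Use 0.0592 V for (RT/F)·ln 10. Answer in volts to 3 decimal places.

For a concentration cell E°cell = 0, since both electrodes use the same couple.
The compartment with the higher Zn^2+(aq) concentration (0.00072 M) acts as the cathode; ions are reduced there and produced at the dilute (0.0001 M) anode.
With n = 2, Ecell = −(0.0592/2)·log([dilute]/[conc]) = −(0.0592/2)·log(0.0001/0.00072) = +0.025 V.

0.025 V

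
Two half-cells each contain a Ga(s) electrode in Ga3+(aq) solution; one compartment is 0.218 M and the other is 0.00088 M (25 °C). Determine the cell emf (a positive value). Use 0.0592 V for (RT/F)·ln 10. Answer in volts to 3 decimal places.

For a concentration cell E°cell = 0, since both electrodes use the same couple.
The compartment with the higher Ga3+(aq) concentration (0.218 M) acts as the cathode; ions are reduced there and produced at the dilute (0.00088 M) anode.
With n = 3, Ecell = −(0.0592/3)·log([dilute]/[conc]) = −(0.0592/3)·log(0.00088/0.218) = +0.047 V.

0.047 V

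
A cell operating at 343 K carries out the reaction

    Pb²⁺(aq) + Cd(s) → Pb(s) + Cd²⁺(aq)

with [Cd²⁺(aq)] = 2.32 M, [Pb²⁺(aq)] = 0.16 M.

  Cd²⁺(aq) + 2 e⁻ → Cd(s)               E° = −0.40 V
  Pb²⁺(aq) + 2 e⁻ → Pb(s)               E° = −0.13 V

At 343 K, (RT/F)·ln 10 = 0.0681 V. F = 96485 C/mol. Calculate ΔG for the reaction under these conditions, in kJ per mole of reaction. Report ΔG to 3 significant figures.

−44.5 kJ/mol

The standard cell potential is −0.13 − (−0.40) = +0.27 V, with n = 2 electrons in the balanced equation.
The reaction quotient is [Cd²⁺(aq)] / [Pb²⁺(aq)] = 14.5; by Nernst, E = +0.27 − (0.0681/2)(1.161) = +0.2305 V.
Then ΔG = −nFE = −2 × 96485 × +0.2305 J/mol = −44.5 kJ/mol.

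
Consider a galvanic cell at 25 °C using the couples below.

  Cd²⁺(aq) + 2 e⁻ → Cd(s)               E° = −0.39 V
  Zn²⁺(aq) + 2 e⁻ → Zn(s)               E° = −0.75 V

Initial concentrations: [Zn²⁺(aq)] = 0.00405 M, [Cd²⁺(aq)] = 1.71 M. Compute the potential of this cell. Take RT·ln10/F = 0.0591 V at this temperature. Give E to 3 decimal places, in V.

+0.438 V

Cd²⁺/Cd is reduced (cathode, E° = −0.39 V) and Zn²⁺/Zn is oxidized (anode).
E°cell = −0.39 − (−0.75) = +0.36 V, with n = 2 electrons transferred.
The balanced reaction is Cd²⁺(aq) + Zn(s) → Cd(s) + Zn²⁺(aq), so Q = [Zn²⁺(aq)] / [Cd²⁺(aq)] = 0.00237 and log Q = −2.626.
E = E° − (0.0591/n)·log Q = +0.36 − (0.0591/2)(−2.626) = +0.438 V.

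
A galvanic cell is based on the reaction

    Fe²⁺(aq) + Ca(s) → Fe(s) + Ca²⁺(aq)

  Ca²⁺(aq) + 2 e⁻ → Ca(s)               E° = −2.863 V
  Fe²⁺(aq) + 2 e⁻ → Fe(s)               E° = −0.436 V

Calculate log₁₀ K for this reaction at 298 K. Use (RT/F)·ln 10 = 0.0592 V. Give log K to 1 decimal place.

log K = 82.0

The Fe²⁺/Fe couple is reduced (cathode); E°cell = −0.436 − (−2.863) = +2.427 V with n = 2.
At equilibrium E = 0, so log K = nE°cell / 0.0592 = (2)(+2.427) / 0.0592 = 82.0.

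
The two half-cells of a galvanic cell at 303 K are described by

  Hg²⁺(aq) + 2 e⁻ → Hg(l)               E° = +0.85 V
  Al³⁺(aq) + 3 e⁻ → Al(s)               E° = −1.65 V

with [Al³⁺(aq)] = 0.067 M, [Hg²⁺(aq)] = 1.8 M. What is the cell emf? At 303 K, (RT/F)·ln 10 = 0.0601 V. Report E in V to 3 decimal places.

+2.531 V

The Hg²⁺/Hg couple has the more positive E°, so it is the cathode; Al³⁺/Al is the anode.
E°cell = E°cat − E°an = +0.85 − (−1.65) = +2.50 V; n = 6.
Balancing gives 3 Hg²⁺(aq) + 2 Al(s) → 3 Hg(l) + 2 Al³⁺(aq); hence Q = [Al³⁺(aq)]^2 / [Hg²⁺(aq)]^3 = 0.00077 (log Q = −3.114).
E = E° − (0.0601/n)·log Q = +2.50 − (0.0601/6)(−3.114) = +2.531 V.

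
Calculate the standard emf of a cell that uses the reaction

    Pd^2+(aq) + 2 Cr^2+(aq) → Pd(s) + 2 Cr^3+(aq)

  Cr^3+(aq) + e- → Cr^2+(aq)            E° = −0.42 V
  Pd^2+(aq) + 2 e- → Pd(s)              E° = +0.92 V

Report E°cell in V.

+1.34 V

In the reaction as written, Pd^2+(aq) is reduced (cathode) and Cr^3+(aq) is produced by oxidation at the anode.
E°cell = E°(cathode) − E°(anode) = +0.92 − (−0.42) = +1.34 V.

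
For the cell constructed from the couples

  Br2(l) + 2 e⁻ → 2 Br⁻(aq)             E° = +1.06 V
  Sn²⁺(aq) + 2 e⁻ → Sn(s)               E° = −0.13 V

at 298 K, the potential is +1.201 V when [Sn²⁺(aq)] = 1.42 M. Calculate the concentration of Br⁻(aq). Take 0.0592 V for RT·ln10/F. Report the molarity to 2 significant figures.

0.55 M

Br₂/Br⁻ is the cathode (higher E°); E°cell = +1.06 − (−0.13) = +1.19 V with n = 2.
From the Nernst equation, log Q = n(E° − E)/0.0592 = 2·(+1.19 − (+1.201))/0.0592 = −0.372.
Balancing electrons gives Br2(l) + Sn(s) → 2 Br⁻(aq) + Sn²⁺(aq); thus Q = [Br⁻(aq)]^2·[Sn²⁺(aq)].
Solving for the unknown gives log [Br⁻(aq)] = −0.262, so [Br⁻(aq)] ≈ 0.55 M.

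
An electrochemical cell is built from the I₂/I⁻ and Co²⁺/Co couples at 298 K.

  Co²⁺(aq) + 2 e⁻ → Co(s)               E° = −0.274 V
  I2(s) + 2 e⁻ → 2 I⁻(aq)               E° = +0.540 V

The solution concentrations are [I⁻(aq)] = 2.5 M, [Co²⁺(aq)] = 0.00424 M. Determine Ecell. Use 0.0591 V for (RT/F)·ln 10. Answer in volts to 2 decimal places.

The I₂/I⁻ couple has the more positive E°, so it is the cathode; Co²⁺/Co is the anode.
E°cell = +0.540 − (−0.274) = +0.814 V, with n = 2 electrons transferred.
For the overall reaction I2(s) + Co(s) → 2 I⁻(aq) + Co²⁺(aq), Q = [I⁻(aq)]^2·[Co²⁺(aq)] = 0.0265, giving log Q = −1.577.
By the Nernst equation, E = +0.814 − (0.0591/2)·(−1.577) = +0.86 V.

+0.86 V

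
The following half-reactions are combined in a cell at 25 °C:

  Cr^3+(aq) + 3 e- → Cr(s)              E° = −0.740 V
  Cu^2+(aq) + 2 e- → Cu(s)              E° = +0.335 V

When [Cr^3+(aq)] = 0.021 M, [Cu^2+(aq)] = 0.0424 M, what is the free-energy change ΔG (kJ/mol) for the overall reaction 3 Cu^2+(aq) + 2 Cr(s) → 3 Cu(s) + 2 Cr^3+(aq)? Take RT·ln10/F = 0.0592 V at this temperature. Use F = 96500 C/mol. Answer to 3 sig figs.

−618 kJ/mol

With Cu²⁺/Cu reduced at the cathode, E°cell = +0.335 − (−0.740) = +1.075 V and n = 6.
Q = [Cr^3+(aq)]^2 / [Cu^2+(aq)]^3 = 5.79, so log Q = 0.762 and E = +1.075 − (0.0592/6)(0.762) = +1.0675 V.
Then ΔG = −nFE = −6 × 96500 × +1.0675 J/mol = −618 kJ/mol.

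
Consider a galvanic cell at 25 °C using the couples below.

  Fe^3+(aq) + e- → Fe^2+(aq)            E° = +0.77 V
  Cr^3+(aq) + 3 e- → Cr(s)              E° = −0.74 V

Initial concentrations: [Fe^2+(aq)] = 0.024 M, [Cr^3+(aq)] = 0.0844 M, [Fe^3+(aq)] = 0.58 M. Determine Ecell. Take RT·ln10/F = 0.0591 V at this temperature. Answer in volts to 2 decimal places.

+1.61 V

The Fe³⁺/Fe²⁺ couple has the more positive E°, so it is the cathode; Cr³⁺/Cr is the anode.
The standard potential is +0.77 − (−0.74) = +1.51 V and the balanced reaction transfers n = 3 electrons.
For the overall reaction 3 Fe^3+(aq) + Cr(s) → 3 Fe^2+(aq) + Cr^3+(aq), Q = ([Fe^2+(aq)]^3·[Cr^3+(aq)]) / [Fe^3+(aq)]^3 = 5.98×10^−6, giving log Q = −5.223.
By the Nernst equation, E = +1.51 − (0.0591/3)·(−5.223) = +1.61 V.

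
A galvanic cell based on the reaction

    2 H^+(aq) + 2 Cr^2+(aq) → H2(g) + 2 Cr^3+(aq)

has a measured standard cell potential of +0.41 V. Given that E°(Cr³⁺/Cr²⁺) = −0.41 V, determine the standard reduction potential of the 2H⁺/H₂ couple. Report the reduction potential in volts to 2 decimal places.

In the reaction as written the 2H⁺/H₂ couple is reduced (cathode) and Cr³⁺/Cr²⁺ is oxidized (anode), so E°cell = E°(2H⁺/H₂) − E°(Cr³⁺/Cr²⁺).
E°(2H⁺/H₂) = E°cell + E°(anode) = +0.41 + (−0.41) = +0.00 V.

+0.00 V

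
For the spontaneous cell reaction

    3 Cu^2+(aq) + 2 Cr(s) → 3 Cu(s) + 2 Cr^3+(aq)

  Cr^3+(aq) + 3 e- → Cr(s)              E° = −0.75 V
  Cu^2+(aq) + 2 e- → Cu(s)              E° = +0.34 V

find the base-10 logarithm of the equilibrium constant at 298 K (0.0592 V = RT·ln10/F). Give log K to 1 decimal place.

log K = 110.5

The Cu²⁺/Cu couple is reduced (cathode); E°cell = +0.34 − (−0.75) = +1.09 V with n = 6.
At equilibrium E = 0, so log K = nE°cell / 0.0592 = (6)(+1.09) / 0.0592 = 110.5.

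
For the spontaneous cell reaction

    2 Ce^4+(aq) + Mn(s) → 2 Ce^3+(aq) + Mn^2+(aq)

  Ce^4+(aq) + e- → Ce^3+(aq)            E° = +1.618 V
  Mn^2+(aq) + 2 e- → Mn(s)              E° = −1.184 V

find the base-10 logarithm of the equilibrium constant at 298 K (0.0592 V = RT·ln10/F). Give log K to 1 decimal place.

The Ce⁴⁺/Ce³⁺ couple is reduced (cathode); E°cell = +1.618 − (−1.184) = +2.802 V with n = 2.
At equilibrium E = 0, so log K = nE°cell / 0.0592 = (2)(+2.802) / 0.0592 = 94.7.

log K = 94.7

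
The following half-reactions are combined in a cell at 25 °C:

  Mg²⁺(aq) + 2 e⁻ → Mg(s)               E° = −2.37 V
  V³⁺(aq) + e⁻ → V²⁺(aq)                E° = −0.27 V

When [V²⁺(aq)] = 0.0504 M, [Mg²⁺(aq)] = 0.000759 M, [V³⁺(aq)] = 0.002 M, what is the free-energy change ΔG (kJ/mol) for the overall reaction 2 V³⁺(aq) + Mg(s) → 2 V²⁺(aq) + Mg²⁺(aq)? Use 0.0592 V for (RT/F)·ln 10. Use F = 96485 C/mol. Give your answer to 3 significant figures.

The standard cell potential is −0.27 − (−2.37) = +2.10 V, with n = 2 electrons in the balanced equation.
Q = ([V²⁺(aq)]^2·[Mg²⁺(aq)]) / [V³⁺(aq)]^2 = 0.482, so log Q = −0.317 and E = +2.10 − (0.0592/2)(−0.317) = +2.1094 V.
Finally ΔG = −nFE = −(2)(96485 C/mol)(+2.1094 V) = −407 kJ/mol.

−407 kJ/mol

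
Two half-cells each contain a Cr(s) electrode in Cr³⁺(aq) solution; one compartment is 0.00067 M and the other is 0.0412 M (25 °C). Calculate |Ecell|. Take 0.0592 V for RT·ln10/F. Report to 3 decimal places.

For a concentration cell E°cell = 0, since both electrodes use the same couple.
The compartment with the higher Cr³⁺(aq) concentration (0.0412 M) acts as the cathode; ions are reduced there and produced at the dilute (0.00067 M) anode.
With n = 3, Ecell = −(0.0592/3)·log([dilute]/[conc]) = −(0.0592/3)·log(0.00067/0.0412) = +0.035 V.

0.035 V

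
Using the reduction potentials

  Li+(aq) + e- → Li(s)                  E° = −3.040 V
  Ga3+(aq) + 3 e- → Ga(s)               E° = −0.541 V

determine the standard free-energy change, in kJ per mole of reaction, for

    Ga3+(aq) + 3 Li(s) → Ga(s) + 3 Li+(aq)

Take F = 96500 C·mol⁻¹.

In the reaction as written Ga3+(aq) is reduced, so the Ga³⁺/Ga couple is the cathode and Li⁺/Li is the anode.
E°cell = −0.541 − (−3.040) = +2.499 V; balancing electrons gives n = 3.
ΔG° = −nFE°cell = −(3)(96500)(+2.499) J/mol = −723 kJ/mol.

−723 kJ/mol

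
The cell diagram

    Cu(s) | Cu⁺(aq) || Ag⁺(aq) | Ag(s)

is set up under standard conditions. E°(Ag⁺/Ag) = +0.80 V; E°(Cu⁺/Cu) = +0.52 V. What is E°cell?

+0.28 V

By convention the left-hand electrode in cell notation is the anode (oxidation) and the right-hand electrode is the cathode (reduction).
E°cell = E°(right) − E°(left) = +0.80 − (+0.52) = +0.28 V.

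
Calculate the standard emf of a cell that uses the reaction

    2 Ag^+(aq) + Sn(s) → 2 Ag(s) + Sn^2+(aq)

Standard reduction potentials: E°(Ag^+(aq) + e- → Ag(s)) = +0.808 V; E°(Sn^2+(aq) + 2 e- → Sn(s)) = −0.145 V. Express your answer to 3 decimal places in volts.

Ag^+(aq) gains electrons, so the Ag⁺/Ag couple is the cathode; the Sn²⁺/Sn couple is the anode.
E°cell = E°(cathode) − E°(anode) = +0.808 − (−0.145) = +0.953 V.

+0.953 V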